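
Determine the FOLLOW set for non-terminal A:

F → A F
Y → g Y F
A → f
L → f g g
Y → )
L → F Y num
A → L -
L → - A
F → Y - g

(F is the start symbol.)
{ ')', '-', 'f', 'g' }

To compute FOLLOW(A), find every occurrence of A on a right-hand side N → α A β: add FIRST(β) \ {ε}, and if β is empty or nullable also add FOLLOW(N). Iterate to a fixed point.

In F → A F: A is followed by F, add FIRST(F) \ {ε} = { ')', '-', 'f', 'g' }
In L → - A: A is at the end, add FOLLOW(L)

The FOLLOW sets referred to above (computed the same way, to a fixed point):
  FOLLOW(L) = { '-' }

Taking the union: FOLLOW(A) = { ')', '-', 'f', 'g' }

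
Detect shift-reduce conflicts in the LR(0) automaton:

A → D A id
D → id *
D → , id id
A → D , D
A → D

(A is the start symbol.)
A shift-reduce conflict occurs when an LR(0) state has both:
  - a complete (reduce) item [A → α .] (dot at the end), and
  - a shift item [B → β . c γ] (dot before a terminal).

Augment with A' → A and build the canonical LR(0) collection (I0 = CLOSURE({[A' → . A]}), then GOTO on every symbol after a dot until no new states appear). It has 13 states:
  I0: { [A → . D , D], [A → . D A id], [A → . D], [A' → . A], [D → . , id id], [D → . id *] }  — shift
  I1: { [D → , . id id] }  — shift
  I2: { [A' → A .] }  — accept
  I3: { [A → . D , D], [A → . D A id], [A → . D], [A → D . , D], [A → D . A id], [A → D .], [D → . , id id], [D → . id *] }  — shift, reduce
  I4: { [D → id . *] }  — shift
  I5: { [D → id * .] }  — reduce
  I6: { [A → D , . D], [D → , . id id], [D → . , id id], [D → . id *] }  — shift
  I7: { [A → D A . id] }  — shift
  I8: { [A → D A id .] }  — reduce
  I9: { [A → D , D .] }  — reduce
  I10: { [D → , id . id], [D → id . *] }  — shift
  I11: { [D → , id id .] }  — reduce
  I12: { [D → , id . id] }  — shift

I3 contains reduce item [A → D .] and shift items [A → D . , D], [D → . , id id], [D → . id *] — shift-reduce conflict.

Answer: Yes — I3: [A → D .] vs [A → D . , D]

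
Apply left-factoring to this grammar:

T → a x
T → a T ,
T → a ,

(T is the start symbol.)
Left-factoring transforms A → αβ₁ | αβ₂ into A → αA' and A' → β₁ | β₂
(α is the longest common prefix among the alternatives). Repeat until
no nonterminal has two alternatives with a common prefix.

Round 1: T has alternatives sharing prefix 'a'. Introduce T': T → a T'
  Add: T' → x
  Add: T' → T ,
  Add: T' → ,

No remaining common prefixes — done.

Resulting grammar:
T → a T'
T' → x
T' → T ,
T' → ,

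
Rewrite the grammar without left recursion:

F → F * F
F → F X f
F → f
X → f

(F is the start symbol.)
F is directly left-recursive. The standard transformation for
  A → A α₁ | ... | A α_m | β₁ | ... | β_n
is
  A  → β₁ A' | ... | β_n A'
  A' → α₁ A' | ... | α_m A' | ε

F → f becomes F → f F'
F → F * F becomes F' → * F F'
F → F X f becomes F' → X f F'
Add F' → ε

Productions for other non-terminals are unchanged:
  X → f

Resulting grammar:
F → f F'
F' → * F F'
F' → X f F'
F' → ε
X → f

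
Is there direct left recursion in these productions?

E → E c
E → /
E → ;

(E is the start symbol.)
Direct left recursion occurs when N → N α for some non-terminal N (the right-hand side begins with the left-hand side itself).

E → E c: LEFT RECURSIVE (starts with E)
E → /: starts with '/'
E → ;: starts with ';'

The grammar has direct left recursion on: E.

Answer: Yes, E is left-recursive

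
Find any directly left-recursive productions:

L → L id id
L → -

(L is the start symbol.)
Direct left recursion occurs when N → N α for some non-terminal N (the right-hand side begins with the left-hand side itself).

L → L id id: LEFT RECURSIVE (starts with L)
L → -: starts with '-'

The grammar has direct left recursion on: L.

Answer: Yes, L is left-recursive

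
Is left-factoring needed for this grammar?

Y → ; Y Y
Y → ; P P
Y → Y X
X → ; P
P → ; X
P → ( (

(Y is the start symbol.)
Yes, Y has productions with common prefix ';'

Left-factoring is needed when two productions for the same non-terminal
share a common prefix on the right-hand side.

Productions for Y:
  Y → ; Y Y
  Y → ; P P
  Y → Y X
Productions for P:
  P → ; X
  P → ( (

Found common prefix ';' in productions for Y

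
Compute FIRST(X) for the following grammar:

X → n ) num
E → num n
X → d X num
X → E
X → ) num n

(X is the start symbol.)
{ ')', 'd', 'n', 'num' }

To compute FIRST(X), examine every production with X on the left-hand side, reading each right-hand side left to right until a non-nullable symbol is reached.

FIRST sets of the other non-terminals involved (by the same procedure, iterated to a fixed point):
  FIRST(E) = { 'num' }

From X → n ) num:
  - n is a terminal: add 'n' and stop
From X → d X num:
  - d is a terminal: add 'd' and stop
From X → E:
  - E is a non-terminal: add FIRST(E) \ {ε} = { 'num' }
    E is not nullable, so stop
From X → ) num n:
  - ')' is a terminal: add ')' and stop

Collecting: FIRST(X) = { ')', 'd', 'n', 'num' }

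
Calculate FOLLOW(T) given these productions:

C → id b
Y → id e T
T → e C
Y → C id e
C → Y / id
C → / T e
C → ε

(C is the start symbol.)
{ '/', 'e' }

To compute FOLLOW(T), find every occurrence of T on a right-hand side N → α T β: add FIRST(β) \ {ε}, and if β is empty or nullable also add FOLLOW(N). Iterate to a fixed point.

In Y → id e T: T is at the end, add FOLLOW(Y)
In C → / T e: T is followed by e, add FIRST(e) \ {ε} = { 'e' }

The FOLLOW sets referred to above (computed the same way, to a fixed point):
  FOLLOW(Y) = { '/' }

Taking the union: FOLLOW(T) = { '/', 'e' }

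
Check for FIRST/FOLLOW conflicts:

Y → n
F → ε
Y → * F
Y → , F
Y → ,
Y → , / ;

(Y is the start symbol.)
A FIRST/FOLLOW conflict occurs when a non-terminal N has a nullable alternative N → β (β ⇒* ε) and another alternative N → α with FIRST(α) ∩ FOLLOW(N) ≠ ∅: on such a lookahead the parser cannot decide between expanding α and letting N vanish via β.

Nullable non-terminals: F.
F has a nullable alternative but only one production, so nothing to check.

Y has no nullable alternative, so no FIRST/FOLLOW check is needed there.

No FIRST/FOLLOW conflicts found.

Answer: No FIRST/FOLLOW conflicts.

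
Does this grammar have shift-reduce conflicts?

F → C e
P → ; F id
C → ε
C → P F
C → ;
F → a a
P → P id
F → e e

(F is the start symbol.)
Augment with F' → F and build the canonical LR(0) collection (I0 = CLOSURE({[F' → . F]}), then GOTO on every symbol after a dot until no new states appear). It has 14 states:
  I0: { [C → . ;], [C → . P F], [C → .], [F → . C e], [F → . a a], [F → . e e], [F' → . F], [P → . ; F id], [P → . P id] }  — shift, reduce
  I1: { [C → . ;], [C → . P F], [C → .], [C → ; .], [F → . C e], [F → . a a], [F → . e e], [P → . ; F id], [P → . P id], [P → ; . F id] }  — shift, 2 reduces
  I2: { [F → C . e] }  — shift
  I3: { [F' → F .] }  — accept
  I4: { [C → . ;], [C → . P F], [C → .], [C → P . F], [F → . C e], [F → . a a], [F → . e e], [P → . ; F id], [P → . P id], [P → P . id] }  — shift, reduce
  I5: { [F → a . a] }  — shift
  I6: { [F → e . e] }  — shift
  I7: { [F → e e .] }  — reduce
  I8: { [F → a a .] }  — reduce
  I9: { [C → P F .] }  — reduce
  I10: { [P → P id .] }  — reduce
  I11: { [F → C e .] }  — reduce
  I12: { [P → ; F . id] }  — shift
  I13: { [P → ; F id .] }  — reduce

I0 contains reduce item [C → .] and shift items [C → . ;], [F → . a a], [F → . e e], [P → . ; F id] — shift-reduce conflict.
I1 contains reduce items [C → .], [C → ; .] and shift items [C → . ;], [F → . a a], [F → . e e], [P → . ; F id] — shift-reduce conflict.
I4 contains reduce item [C → .] and shift items [C → . ;], [F → . a a], [F → . e e], [P → . ; F id], [P → P . id] — shift-reduce conflict.

Answer: Yes — I0: [C → .] vs [C → . ;]; I1: [C → .] vs [C → . ;]; I4: [C → .] vs [C → . ;]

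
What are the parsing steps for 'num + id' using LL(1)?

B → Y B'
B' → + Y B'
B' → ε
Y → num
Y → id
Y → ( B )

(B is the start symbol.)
Stack is shown with the top on the left.

Stack     Input       Action
----------------------------
B $       num + id $  output B → Y B'
Y B' $    num + id $  output Y → num
num B' $  num + id $  match 'num'
B' $      + id $      output B' → + Y B'
+ Y B' $  + id $      match '+'
Y B' $    id $        output Y → id
id B' $   id $        match 'id'
B' $      $           output B' → ε
$         $           accept

The string is accepted.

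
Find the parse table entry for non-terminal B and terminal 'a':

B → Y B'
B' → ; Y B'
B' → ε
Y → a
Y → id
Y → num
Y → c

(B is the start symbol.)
B → Y B'

To find M[B, 'a'], we find productions for B where 'a' is in the predict set (PREDICT(N → α) = (FIRST(α) \ {ε}) ∪ (FOLLOW(N) if α ⇒* ε)).

Relevant sets:
  FIRST(Y) = { 'a', 'c', 'id', 'num' }

B → Y B': PREDICT = { 'a', 'c', 'id', 'num' }
  'a' is in predict set, so this production goes in M[B, 'a']

M[B, 'a'] = B → Y B'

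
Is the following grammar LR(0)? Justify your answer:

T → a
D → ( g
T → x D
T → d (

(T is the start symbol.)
Yes, the grammar is LR(0)

Augment with T' → T and build the canonical LR(0) collection (I0 = CLOSURE({[T' → . T]}), then GOTO on every symbol after a dot until no new states appear). It has 9 states:
  I0: { [T → . a], [T → . d (], [T → . x D], [T' → . T] }  — shift
  I1: { [T' → T .] }  — accept
  I2: { [T → a .] }  — reduce
  I3: { [T → d . (] }  — shift
  I4: { [D → . ( g], [T → x . D] }  — shift
  I5: { [D → ( . g] }  — shift
  I6: { [T → x D .] }  — reduce
  I7: { [D → ( g .] }  — reduce
  I8: { [T → d ( .] }  — reduce

Every state is either a pure shift/goto state or contains exactly one complete item and nothing to shift — no conflicts. The grammar is LR(0).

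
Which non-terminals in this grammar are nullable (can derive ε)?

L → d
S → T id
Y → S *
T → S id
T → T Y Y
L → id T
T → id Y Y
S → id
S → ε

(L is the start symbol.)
{ 'S' }

ε-productions: S → ε
So S is immediately nullable.
No further non-terminal can be added: every production for the remaining non-terminals contains a terminal or a non-nullable non-terminal.
Nullable = { 'S' }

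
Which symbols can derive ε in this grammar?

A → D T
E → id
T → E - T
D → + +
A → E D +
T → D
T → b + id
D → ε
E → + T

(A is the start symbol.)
{ 'A', 'D', 'T' }

ε-productions: D → ε
So D is immediately nullable.
T → D: every symbol on the right is nullable, so T is nullable too.
A → D T: every symbol on the right is nullable, so A is nullable too.
No further non-terminal can be added: every production for the remaining non-terminals contains a terminal or a non-nullable non-terminal.
Nullable = { 'A', 'D', 'T' }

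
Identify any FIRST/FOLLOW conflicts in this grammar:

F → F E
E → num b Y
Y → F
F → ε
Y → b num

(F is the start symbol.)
A FIRST/FOLLOW conflict occurs when a non-terminal N has a nullable alternative N → β (β ⇒* ε) and another alternative N → α with FIRST(α) ∩ FOLLOW(N) ≠ ∅: on such a lookahead the parser cannot decide between expanding α and letting N vanish via β.

Nullable non-terminals: F, Y.
FIRST sets used below: FIRST(F) = { 'num', ε }, FIRST(E) = { 'num' }

F: nullable alternative(s) F → ε; FOLLOW(F) = { $, 'num' }
  F → F E: FIRST \ {ε} = { 'num' } — overlaps FOLLOW(F) on { 'num' }: CONFLICT
  F → ε: FIRST \ {ε} = { } — this is the only nullable alternative, skip

Y: nullable alternative(s) Y → F; FOLLOW(Y) = { $, 'num' }
  Y → F: FIRST \ {ε} = { 'num' } — this is the only nullable alternative, skip
  Y → b num: FIRST \ {ε} = { 'b' } — disjoint from FOLLOW(Y)

E has no nullable alternative, so no FIRST/FOLLOW check is needed there.

So the grammar has 1 FIRST/FOLLOW conflict (marked CONFLICT above).

Answer: Yes. F → F E with FOLLOW(F) on { 'num' }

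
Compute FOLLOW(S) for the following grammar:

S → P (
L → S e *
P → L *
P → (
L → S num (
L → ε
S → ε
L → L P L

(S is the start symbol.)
{ $, 'e', 'num' }

S is the start symbol, so $ ∈ FOLLOW(S).
In L → S e *: S is followed by e '*', add FIRST(e '*') \ {ε} = { 'e' }
In L → S num (: S is followed by num '(', add FIRST(num '(') \ {ε} = { 'num' }

Taking the union: FOLLOW(S) = { $, 'e', 'num' }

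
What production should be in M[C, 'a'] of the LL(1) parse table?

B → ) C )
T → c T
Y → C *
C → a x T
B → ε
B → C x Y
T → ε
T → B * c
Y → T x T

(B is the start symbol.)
C → a x T

To find M[C, 'a'], we find productions for C where 'a' is in the predict set (PREDICT(N → α) = (FIRST(α) \ {ε}) ∪ (FOLLOW(N) if α ⇒* ε)).

C → a x T: PREDICT = { 'a' }
  'a' is in predict set, so this production goes in M[C, 'a']

M[C, 'a'] = C → a x T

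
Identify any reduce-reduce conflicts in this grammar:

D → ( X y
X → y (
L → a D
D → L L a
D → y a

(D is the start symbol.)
No reduce-reduce conflicts

Augment with D' → D and build the canonical LR(0) collection (I0 = CLOSURE({[D' → . D]}), then GOTO on every symbol after a dot until no new states appear). It has 14 states:
  I0: { [D → . ( X y], [D → . L L a], [D → . y a], [D' → . D], [L → . a D] }  — shift
  I1: { [D → ( . X y], [X → . y (] }  — shift
  I2: { [D' → D .] }  — accept
  I3: { [D → L . L a], [L → . a D] }  — shift
  I4: { [D → . ( X y], [D → . L L a], [D → . y a], [L → . a D], [L → a . D] }  — shift
  I5: { [D → y . a] }  — shift
  I6: { [D → y a .] }  — reduce
  I7: { [L → a D .] }  — reduce
  I8: { [D → L L . a] }  — shift
  I9: { [D → L L a .] }  — reduce
  I10: { [D → ( X . y] }  — shift
  I11: { [X → y . (] }  — shift
  I12: { [X → y ( .] }  — reduce
  I13: { [D → ( X y .] }  — reduce

No state contains more than one complete item.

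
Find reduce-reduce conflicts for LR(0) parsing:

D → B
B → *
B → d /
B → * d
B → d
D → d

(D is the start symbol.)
Augment with D' → D and build the canonical LR(0) collection (I0 = CLOSURE({[D' → . D]}), then GOTO on every symbol after a dot until no new states appear). It has 7 states:
  I0: { [B → . * d], [B → . *], [B → . d /], [B → . d], [D → . B], [D → . d], [D' → . D] }  — shift
  I1: { [B → * . d], [B → * .] }  — shift, reduce
  I2: { [D → B .] }  — reduce
  I3: { [D' → D .] }  — accept
  I4: { [B → d . /], [B → d .], [D → d .] }  — shift, 2 reduces
  I5: { [B → d / .] }  — reduce
  I6: { [B → * d .] }  — reduce

I4 contains complete items [B → d .], [D → d .] — reduce-reduce conflict.

Answer: Yes — I4: [B → d .] vs [D → d .]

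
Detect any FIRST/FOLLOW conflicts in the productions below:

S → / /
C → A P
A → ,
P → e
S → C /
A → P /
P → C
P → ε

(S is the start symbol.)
A FIRST/FOLLOW conflict occurs when a non-terminal N has a nullable alternative N → β (β ⇒* ε) and another alternative N → α with FIRST(α) ∩ FOLLOW(N) ≠ ∅: on such a lookahead the parser cannot decide between expanding α and letting N vanish via β.

Nullable non-terminals: P.
FIRST sets used below: FIRST(C) = { ',', '/', 'e' }

P: nullable alternative(s) P → ε; FOLLOW(P) = { '/' }
  P → e: FIRST \ {ε} = { 'e' } — disjoint from FOLLOW(P)
  P → C: FIRST \ {ε} = { ',', '/', 'e' } — overlaps FOLLOW(P) on { '/' }: CONFLICT
  P → ε: FIRST \ {ε} = { } — this is the only nullable alternative, skip

A, C, S have no nullable alternative, so no FIRST/FOLLOW check is needed there.

So the grammar has 1 FIRST/FOLLOW conflict (marked CONFLICT above).

Answer: Yes. P → C with FOLLOW(P) on { '/' }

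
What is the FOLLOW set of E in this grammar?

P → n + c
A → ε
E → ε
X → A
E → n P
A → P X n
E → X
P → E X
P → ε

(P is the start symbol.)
{ $, 'n' }

In P → E X: E is followed by X, add FIRST(X) \ {ε} = { 'n' }
  X is nullable, so also add FOLLOW(P)

The FOLLOW sets referred to above (computed the same way, to a fixed point):
  FOLLOW(P) = { $, 'n' }

Taking the union: FOLLOW(E) = { $, 'n' }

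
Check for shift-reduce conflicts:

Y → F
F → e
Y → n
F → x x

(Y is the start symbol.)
Augment with Y' → Y and build the canonical LR(0) collection (I0 = CLOSURE({[Y' → . Y]}), then GOTO on every symbol after a dot until no new states appear). It has 7 states:
  I0: { [F → . e], [F → . x x], [Y → . F], [Y → . n], [Y' → . Y] }  — shift
  I1: { [Y → F .] }  — reduce
  I2: { [Y' → Y .] }  — accept
  I3: { [F → e .] }  — reduce
  I4: { [Y → n .] }  — reduce
  I5: { [F → x . x] }  — shift
  I6: { [F → x x .] }  — reduce

No state contains both a complete item and a shift item.

Answer: No shift-reduce conflicts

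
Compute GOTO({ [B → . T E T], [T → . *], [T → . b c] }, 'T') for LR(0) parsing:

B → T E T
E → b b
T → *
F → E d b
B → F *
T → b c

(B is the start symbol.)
GOTO(I, 'T') = CLOSURE({ [A → αX.β] : [A → α.Xβ] ∈ I, X = 'T' })

Items with dot before 'T', with the dot advanced:
  [B → . T E T] → [B → T . E T]
Closure of the advanced items:
  [B → T . E T] has the dot before E: add [E → . b b]

GOTO = { [B → T . E T], [E → . b b] }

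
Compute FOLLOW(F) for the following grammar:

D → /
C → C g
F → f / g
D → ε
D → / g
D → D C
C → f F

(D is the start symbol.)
To compute FOLLOW(F), find every occurrence of F on a right-hand side N → α F β: add FIRST(β) \ {ε}, and if β is empty or nullable also add FOLLOW(N). Iterate to a fixed point.

In C → f F: F is at the end, add FOLLOW(C)

The FOLLOW sets referred to above (computed the same way, to a fixed point):
  FOLLOW(C) = { $, 'f', 'g' }

Taking the union: FOLLOW(F) = { $, 'f', 'g' }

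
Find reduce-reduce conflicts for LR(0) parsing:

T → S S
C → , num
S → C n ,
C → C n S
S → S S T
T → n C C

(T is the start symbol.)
No reduce-reduce conflicts

A reduce-reduce conflict occurs when an LR(0) state has two complete items [A → α .] and [B → β .] — both call for a reduction, and with no lookahead the parser cannot choose between them.

Augment with T' → T and build the canonical LR(0) collection (I0 = CLOSURE({[T' → . T]}), then GOTO on every symbol after a dot until no new states appear). It has 18 states:
  I0: { [C → . , num], [C → . C n S], [S → . C n ,], [S → . S S T], [T → . S S], [T → . n C C], [T' → . T] }  — shift
  I1: { [C → , . num] }  — shift
  I2: { [C → C . n S], [S → C . n ,] }  — shift
  I3: { [C → . , num], [C → . C n S], [S → . C n ,], [S → . S S T], [S → S . S T], [T → S . S] }  — shift
  I4: { [T' → T .] }  — accept
  I5: { [C → . , num], [C → . C n S], [T → n . C C] }  — shift
  I6: { [C → . , num], [C → . C n S], [C → C . n S], [T → n C . C] }  — shift
  I7: { [C → C . n S], [T → n C C .] }  — shift, reduce
  I8: { [C → . , num], [C → . C n S], [C → C n . S], [S → . C n ,], [S → . S S T] }  — shift
  I9: { [C → . , num], [C → . C n S], [C → C n S .], [S → . C n ,], [S → . S S T], [S → S . S T] }  — shift, reduce
  I10: { [C → . , num], [C → . C n S], [S → . C n ,], [S → . S S T], [S → S . S T], [S → S S . T], [T → . S S], [T → . n C C] }  — shift
  I11: { [C → . , num], [C → . C n S], [S → . C n ,], [S → . S S T], [S → S . S T], [S → S S . T], [T → . S S], [T → . n C C], [T → S . S] }  — shift
  I12: { [S → S S T .] }  — reduce
  I13: { [C → . , num], [C → . C n S], [S → . C n ,], [S → . S S T], [S → S . S T], [S → S S . T], [T → . S S], [T → . n C C], [T → S . S], [T → S S .] }  — shift, reduce
  I14: { [C → . , num], [C → . C n S], [S → . C n ,], [S → . S S T], [S → S . S T], [S → S S . T], [T → . S S], [T → . n C C], [T → S S .] }  — shift, reduce
  I15: { [C → . , num], [C → . C n S], [C → C n . S], [S → . C n ,], [S → . S S T], [S → C n . ,] }  — shift
  I16: { [C → , . num], [S → C n , .] }  — shift, reduce
  I17: { [C → , num .] }  — reduce

No state contains more than one complete item.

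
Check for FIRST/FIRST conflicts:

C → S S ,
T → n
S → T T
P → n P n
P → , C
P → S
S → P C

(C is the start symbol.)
Yes. S → T T / S → P C on { 'n' }; P → n P n / P → S on { 'n' }; P → ',' C / P → S on { ',' }

A FIRST/FIRST conflict occurs when two productions N → α and N → β for the same non-terminal have FIRST(α) ∩ FIRST(β) ≠ ∅ (with ε ∈ FIRST of a nullable right-hand side, so two nullable alternatives also conflict).

FIRST sets of the non-terminals at (or reachable through a nullable prefix from) the front of some alternative:
  FIRST(T) = { 'n' }
  FIRST(P) = { ',', 'n' }
  FIRST(S) = { ',', 'n' }

Productions for S:
  S → T T: FIRST = { 'n' }
  S → P C: FIRST = { ',', 'n' }
Productions for P:
  P → n P n: FIRST = { 'n' }
  P → , C: FIRST = { ',' }
  P → S: FIRST = { ',', 'n' }
C, T have only one production, so no FIRST/FIRST conflict is possible there.

Conflict for S: S → T T and S → P C
  Overlap: { 'n' }
Conflict for P: P → n P n and P → S
  Overlap: { 'n' }
Conflict for P: P → , C and P → S
  Overlap: { ',' }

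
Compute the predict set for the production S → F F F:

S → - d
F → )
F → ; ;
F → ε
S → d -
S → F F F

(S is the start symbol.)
PREDICT(S → F F F) = (FIRST(RHS) \ {ε}) ∪ (FOLLOW(S) if ε ∈ FIRST(RHS), i.e. RHS ⇒* ε)
FIRST(F) = { ')', ';', ε }
FIRST(F F F) = { ')', ';', ε }
ε ∈ FIRST(F F F) (the right-hand side is nullable), so add FOLLOW(S) = { $ }
PREDICT(S → F F F) = { $, ')', ';' }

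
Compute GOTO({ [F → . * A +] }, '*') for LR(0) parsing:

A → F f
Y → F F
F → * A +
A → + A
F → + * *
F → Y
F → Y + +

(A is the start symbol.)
GOTO(I, '*') = CLOSURE({ [A → αX.β] : [A → α.Xβ] ∈ I, X = '*' })

Items with dot before '*', with the dot advanced:
  [F → . * A +] → [F → * . A +]
Closure of the advanced items:
  [F → * . A +] has the dot before A: add [A → . F f], [A → . + A]
  [A → . F f] has the dot before F: add [F → . * A +], [F → . + * *], [F → . Y], [F → . Y + +]
  [F → . Y] has the dot before Y: add [Y → . F F]

GOTO = { [A → . + A], [A → . F f], [F → * . A +], [F → . * A +], [F → . + * *], [F → . Y + +], [F → . Y], [Y → . F F] }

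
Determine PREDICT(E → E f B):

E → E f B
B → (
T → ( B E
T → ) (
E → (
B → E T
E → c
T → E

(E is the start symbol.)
{ '(', 'c' }

PREDICT(E → E f B) = (FIRST(RHS) \ {ε}) ∪ (FOLLOW(E) if ε ∈ FIRST(RHS), i.e. RHS ⇒* ε)
FIRST(E) = { '(', 'c' }
FIRST(E f B) = { '(', 'c' }
ε ∉ FIRST(E f B), so FOLLOW(E) is not added.
PREDICT(E → E f B) = { '(', 'c' }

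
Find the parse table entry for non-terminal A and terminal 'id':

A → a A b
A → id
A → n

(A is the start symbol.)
To find M[A, 'id'], we find productions for A where 'id' is in the predict set (PREDICT(N → α) = (FIRST(α) \ {ε}) ∪ (FOLLOW(N) if α ⇒* ε)).

A → a A b: PREDICT = { 'a' }
A → id: PREDICT = { 'id' }
  'id' is in predict set, so this production goes in M[A, 'id']
A → n: PREDICT = { 'n' }

M[A, 'id'] = A → id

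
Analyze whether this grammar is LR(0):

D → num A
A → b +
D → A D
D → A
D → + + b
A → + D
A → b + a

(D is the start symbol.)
No. Shift-reduce conflict between [D → A .] and [A → . + D]

A grammar is LR(0) if no state in the canonical LR(0) collection has:
  - both a shift item (dot before a terminal) and a complete item (shift-reduce conflict), or
  - two or more complete items (reduce-reduce conflict; the accept item [D' → D .] counts as a complete item here).

Augment with D' → D and build the canonical LR(0) collection (I0 = CLOSURE({[D' → . D]}), then GOTO on every symbol after a dot until no new states appear). It has 14 states:
  I0: { [A → . + D], [A → . b + a], [A → . b +], [D → . + + b], [D → . A D], [D → . A], [D → . num A], [D' → . D] }  — shift
  I1: { [A → + . D], [A → . + D], [A → . b + a], [A → . b +], [D → + . + b], [D → . + + b], [D → . A D], [D → . A], [D → . num A] }  — shift
  I2: { [A → . + D], [A → . b + a], [A → . b +], [D → . + + b], [D → . A D], [D → . A], [D → . num A], [D → A . D], [D → A .] }  — shift, reduce
  I3: { [D' → D .] }  — accept
  I4: { [A → b . + a], [A → b . +] }  — shift
  I5: { [A → . + D], [A → . b + a], [A → . b +], [D → num . A] }  — shift
  I6: { [A → + . D], [A → . + D], [A → . b + a], [A → . b +], [D → . + + b], [D → . A D], [D → . A], [D → . num A] }  — shift
  I7: { [D → num A .] }  — reduce
  I8: { [A → + D .] }  — reduce
  I9: { [A → b + . a], [A → b + .] }  — shift, reduce
  I10: { [A → b + a .] }  — reduce
  I11: { [D → A D .] }  — reduce
  I12: { [A → + . D], [A → . + D], [A → . b + a], [A → . b +], [D → + + . b], [D → + . + b], [D → . + + b], [D → . A D], [D → . A], [D → . num A] }  — shift
  I13: { [A → b . + a], [A → b . +], [D → + + b .] }  — shift, reduce

Conflict in state I2:
  Shift-reduce conflict between [D → A .] and [A → . + D]
So the grammar is NOT LR(0).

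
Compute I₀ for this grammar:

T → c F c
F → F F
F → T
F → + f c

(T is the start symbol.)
{ [T → . c F c], [T' → . T] }

First, augment the grammar with T' → T
I₀ = CLOSURE({ [T' → . T] }):
  [T' → . T] has the dot before T: add [T → . c F c]
No further items can be added.

I₀ = { [T → . c F c], [T' → . T] }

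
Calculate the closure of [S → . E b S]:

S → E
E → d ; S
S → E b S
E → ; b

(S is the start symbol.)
To compute CLOSURE, for each item [A → α.Bβ] where B is a non-terminal, add [B → .γ] for all productions B → γ; repeat for the newly added items until nothing changes.

Start with: [S → . E b S]
  [S → . E b S] has the dot before E: add [E → . d ; S], [E → . ; b]
No further items can be added.

CLOSURE = { [E → . ; b], [E → . d ; S], [S → . E b S] }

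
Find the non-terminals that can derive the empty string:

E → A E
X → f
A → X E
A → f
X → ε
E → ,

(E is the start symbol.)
A non-terminal is nullable if it can derive ε (the empty string): either it has an ε-production, or it has a production whose right-hand side consists entirely of nullable non-terminals.

ε-productions: X → ε
So X is immediately nullable.
No further non-terminal can be added: every production for the remaining non-terminals contains a terminal or a non-nullable non-terminal.
Nullable = { 'X' }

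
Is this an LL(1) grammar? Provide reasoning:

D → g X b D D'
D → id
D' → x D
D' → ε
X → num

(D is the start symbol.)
Relevant sets:
  FOLLOW(D') = { $, 'x' }

For D:
  PREDICT(D → g X b D D') = { 'g' }
  PREDICT(D → id) = { 'id' }
For D':
  PREDICT(D' → x D) = { 'x' }
  PREDICT(D' → ε) = { $, 'x' }
X has a single production, so nothing to check there.

Conflict found: Predict set conflict for D': { 'x' }
The grammar is NOT LL(1).

Answer: No. Predict set conflict for D': { 'x' }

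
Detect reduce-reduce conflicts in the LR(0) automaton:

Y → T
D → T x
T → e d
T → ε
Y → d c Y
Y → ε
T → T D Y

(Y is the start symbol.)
Yes — I0: [T → .] vs [Y → .]; I1: [T → .] vs [Y → T .]; I6: [T → .] vs [Y → .]; I8: [T → .] vs [Y → .]

A reduce-reduce conflict occurs when an LR(0) state has two complete items [A → α .] and [B → β .] — both call for a reduction, and with no lookahead the parser cannot choose between them.

Augment with Y' → Y and build the canonical LR(0) collection (I0 = CLOSURE({[Y' → . Y]}), then GOTO on every symbol after a dot until no new states appear). It has 12 states:
  I0: { [T → . T D Y], [T → . e d], [T → .], [Y → . T], [Y → . d c Y], [Y → .], [Y' → . Y] }  — shift, 2 reduces
  I1: { [D → . T x], [T → . T D Y], [T → . e d], [T → .], [T → T . D Y], [Y → T .] }  — shift, 2 reduces
  I2: { [Y' → Y .] }  — accept
  I3: { [Y → d . c Y] }  — shift
  I4: { [T → e . d] }  — shift
  I5: { [T → e d .] }  — reduce
  I6: { [T → . T D Y], [T → . e d], [T → .], [Y → . T], [Y → . d c Y], [Y → .], [Y → d c . Y] }  — shift, 2 reduces
  I7: { [Y → d c Y .] }  — reduce
  I8: { [T → . T D Y], [T → . e d], [T → .], [T → T D . Y], [Y → . T], [Y → . d c Y], [Y → .] }  — shift, 2 reduces
  I9: { [D → . T x], [D → T . x], [T → . T D Y], [T → . e d], [T → .], [T → T . D Y] }  — shift, reduce
  I10: { [D → T x .] }  — reduce
  I11: { [T → T D Y .] }  — reduce

I0 contains complete items [T → .], [Y → .] — reduce-reduce conflict.
I1 contains complete items [T → .], [Y → T .] — reduce-reduce conflict.
I6 contains complete items [T → .], [Y → .] — reduce-reduce conflict.
I8 contains complete items [T → .], [Y → .] — reduce-reduce conflict.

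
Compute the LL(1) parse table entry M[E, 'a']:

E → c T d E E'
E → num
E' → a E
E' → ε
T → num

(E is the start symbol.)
To find M[E, 'a'], we find productions for E where 'a' is in the predict set (PREDICT(N → α) = (FIRST(α) \ {ε}) ∪ (FOLLOW(N) if α ⇒* ε)).

E → c T d E E': PREDICT = { 'c' }
E → num: PREDICT = { 'num' }

M[E, 'a'] is empty (no production applies)

Answer: Empty (error entry)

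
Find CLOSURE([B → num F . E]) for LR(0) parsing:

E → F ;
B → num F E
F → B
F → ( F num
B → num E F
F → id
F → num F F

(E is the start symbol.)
Start with: [B → num F . E]
  [B → num F . E] has the dot before E: add [E → . F ;]
  [E → . F ;] has the dot before F: add [F → . B], [F → . ( F num], [F → . id], [F → . num F F]
  [F → . B] has the dot before B: add [B → . num F E], [B → . num E F]
No further items can be added.

CLOSURE = { [B → . num E F], [B → . num F E], [B → num F . E], [E → . F ;], [F → . ( F num], [F → . B], [F → . id], [F → . num F F] }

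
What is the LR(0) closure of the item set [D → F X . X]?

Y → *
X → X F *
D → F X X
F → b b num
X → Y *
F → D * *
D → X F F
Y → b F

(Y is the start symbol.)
To compute CLOSURE, for each item [A → α.Bβ] where B is a non-terminal, add [B → .γ] for all productions B → γ; repeat for the newly added items until nothing changes.

Start with: [D → F X . X]
  [D → F X . X] has the dot before X: add [X → . X F *], [X → . Y *]
  [X → . Y *] has the dot before Y: add [Y → . *], [Y → . b F]
No further items can be added.

CLOSURE = { [D → F X . X], [X → . X F *], [X → . Y *], [Y → . *], [Y → . b F] }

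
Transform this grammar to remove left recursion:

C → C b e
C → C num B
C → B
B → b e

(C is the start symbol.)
C is directly left-recursive. The standard transformation for
  A → A α₁ | ... | A α_m | β₁ | ... | β_n
is
  A  → β₁ A' | ... | β_n A'
  A' → α₁ A' | ... | α_m A' | ε

C → B becomes C → B C'
C → C b e becomes C' → b e C'
C → C num B becomes C' → num B C'
Add C' → ε

Productions for other non-terminals are unchanged:
  B → b e

Resulting grammar:
C → B C'
C' → b e C'
C' → num B C'
C' → ε
B → b e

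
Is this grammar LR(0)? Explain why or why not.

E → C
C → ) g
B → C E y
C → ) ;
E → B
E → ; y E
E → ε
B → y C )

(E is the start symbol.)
No. Shift-reduce conflict between [E → .] and [B → . y C )]

Augment with E' → E and build the canonical LR(0) collection (I0 = CLOSURE({[E' → . E]}), then GOTO on every symbol after a dot until no new states appear). It has 15 states:
  I0: { [B → . C E y], [B → . y C )], [C → . ) ;], [C → . ) g], [E → . ; y E], [E → . B], [E → . C], [E → .], [E' → . E] }  — shift, reduce
  I1: { [C → ) . ;], [C → ) . g] }  — shift
  I2: { [E → ; . y E] }  — shift
  I3: { [E → B .] }  — reduce
  I4: { [B → . C E y], [B → . y C )], [B → C . E y], [C → . ) ;], [C → . ) g], [E → . ; y E], [E → . B], [E → . C], [E → .], [E → C .] }  — shift, 2 reduces
  I5: { [E' → E .] }  — accept
  I6: { [B → y . C )], [C → . ) ;], [C → . ) g] }  — shift
  I7: { [B → y C . )] }  — shift
  I8: { [B → y C ) .] }  — reduce
  I9: { [B → C E . y] }  — shift
  I10: { [B → C E y .] }  — reduce
  I11: { [B → . C E y], [B → . y C )], [C → . ) ;], [C → . ) g], [E → . ; y E], [E → . B], [E → . C], [E → .], [E → ; y . E] }  — shift, reduce
  I12: { [E → ; y E .] }  — reduce
  I13: { [C → ) ; .] }  — reduce
  I14: { [C → ) g .] }  — reduce

Conflict in state I0:
  Shift-reduce conflict between [E → .] and [B → . y C )]
So the grammar is NOT LR(0).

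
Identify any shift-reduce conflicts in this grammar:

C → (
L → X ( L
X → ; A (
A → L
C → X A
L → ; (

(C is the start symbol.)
No shift-reduce conflicts

Augment with C' → C and build the canonical LR(0) collection (I0 = CLOSURE({[C' → . C]}), then GOTO on every symbol after a dot until no new states appear). It has 14 states:
  I0: { [C → . (], [C → . X A], [C' → . C], [X → . ; A (] }  — shift
  I1: { [C → ( .] }  — reduce
  I2: { [A → . L], [L → . ; (], [L → . X ( L], [X → . ; A (], [X → ; . A (] }  — shift
  I3: { [C' → C .] }  — accept
  I4: { [A → . L], [C → X . A], [L → . ; (], [L → . X ( L], [X → . ; A (] }  — shift
  I5: { [A → . L], [L → . ; (], [L → . X ( L], [L → ; . (], [X → . ; A (], [X → ; . A (] }  — shift
  I6: { [C → X A .] }  — reduce
  I7: { [A → L .] }  — reduce
  I8: { [L → X . ( L] }  — shift
  I9: { [L → . ; (], [L → . X ( L], [L → X ( . L], [X → . ; A (] }  — shift
  I10: { [L → X ( L .] }  — reduce
  I11: { [L → ; ( .] }  — reduce
  I12: { [X → ; A . (] }  — shift
  I13: { [X → ; A ( .] }  — reduce

No state contains both a complete item and a shift item.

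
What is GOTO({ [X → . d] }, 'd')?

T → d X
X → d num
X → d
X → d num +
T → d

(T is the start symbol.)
{ [X → d .] }

GOTO(I, 'd') = CLOSURE({ [A → αX.β] : [A → α.Xβ] ∈ I, X = 'd' })

Items with dot before 'd', with the dot advanced:
  [X → . d] → [X → d .]
Closure adds nothing (no advanced item has the dot before a non-terminal).

GOTO = { [X → d .] }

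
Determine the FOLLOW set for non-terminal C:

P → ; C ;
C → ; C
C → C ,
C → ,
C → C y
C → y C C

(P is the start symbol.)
{ ',', ';', 'y' }

To compute FOLLOW(C), find every occurrence of C on a right-hand side N → α C β: add FIRST(β) \ {ε}, and if β is empty or nullable also add FOLLOW(N). Iterate to a fixed point.

In P → ; C ;: C is followed by ';', add FIRST(';') \ {ε} = { ';' }
In C → ; C: C is at the end; this adds FOLLOW(C) to itself — nothing new
In C → C ,: C is followed by ',', add FIRST(',') \ {ε} = { ',' }
In C → C y: C is followed by y, add FIRST(y) \ {ε} = { 'y' }
In C → y C C: C is followed by C, add FIRST(C) \ {ε} = { ',', ';', 'y' }
In C → y C C: C is at the end; this adds FOLLOW(C) to itself — nothing new

Taking the union: FOLLOW(C) = { ',', ';', 'y' }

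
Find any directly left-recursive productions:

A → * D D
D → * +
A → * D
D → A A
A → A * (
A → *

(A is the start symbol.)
Yes, A is left-recursive

Direct left recursion occurs when N → N α for some non-terminal N (the right-hand side begins with the left-hand side itself).

A → * D D: starts with '*'
D → * +: starts with '*'
A → * D: starts with '*'
D → A A: starts with A
A → A * (: LEFT RECURSIVE (starts with A)
A → *: starts with '*'

The grammar has direct left recursion on: A.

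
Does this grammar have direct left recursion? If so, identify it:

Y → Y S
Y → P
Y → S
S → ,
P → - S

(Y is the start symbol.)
Yes, Y is left-recursive

Direct left recursion occurs when N → N α for some non-terminal N (the right-hand side begins with the left-hand side itself).

Y → Y S: LEFT RECURSIVE (starts with Y)
Y → P: starts with P
Y → S: starts with S
S → ,: starts with ','
P → - S: starts with '-'

The grammar has direct left recursion on: Y.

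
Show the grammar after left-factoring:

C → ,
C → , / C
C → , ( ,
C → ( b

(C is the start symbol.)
C → , C'
C' → ε
C' → / C
C' → ( ,
C → ( b

Left-factoring transforms A → αβ₁ | αβ₂ into A → αA' and A' → β₁ | β₂
(α is the longest common prefix among the alternatives). Repeat until
no nonterminal has two alternatives with a common prefix.

Round 1: C has alternatives sharing prefix ','. Introduce C': C → , C'
  Add: C' → ε
  Add: C' → / C
  Add: C' → ( ,

No remaining common prefixes — done.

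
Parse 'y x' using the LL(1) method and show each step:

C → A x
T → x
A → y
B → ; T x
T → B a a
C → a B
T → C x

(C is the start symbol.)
Stack is shown with the top on the left.

Stack  Input  Action
--------------------
C $    y x $  output C → A x
A x $  y x $  output A → y
y x $  y x $  match 'y'
x $    x $    match 'x'
$      $      accept

The string is accepted.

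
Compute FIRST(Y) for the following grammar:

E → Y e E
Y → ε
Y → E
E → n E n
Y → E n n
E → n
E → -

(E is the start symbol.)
{ '-', 'e', 'n', ε }

To compute FIRST(Y), examine every production with Y on the left-hand side, reading each right-hand side left to right until a non-nullable symbol is reached.

FIRST sets of the other non-terminals involved (by the same procedure, iterated to a fixed point):
  FIRST(E) = { '-', 'e', 'n' }

From Y → ε:
  - ε-production, so ε ∈ FIRST(Y)
From Y → E:
  - E is a non-terminal: add FIRST(E) \ {ε} = { '-', 'e', 'n' }
    E is not nullable, so stop
From Y → E n n:
  - E is a non-terminal: add FIRST(E) \ {ε} = { '-', 'e', 'n' }
    E is not nullable, so stop

Collecting: FIRST(Y) = { '-', 'e', 'n', ε }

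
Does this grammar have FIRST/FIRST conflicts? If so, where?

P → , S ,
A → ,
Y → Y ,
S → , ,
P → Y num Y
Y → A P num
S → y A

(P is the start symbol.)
Yes. P → ',' S ',' / P → Y num Y on { ',' }; Y → Y ',' / Y → A P num on { ',' }

A FIRST/FIRST conflict occurs when two productions N → α and N → β for the same non-terminal have FIRST(α) ∩ FIRST(β) ≠ ∅ (with ε ∈ FIRST of a nullable right-hand side, so two nullable alternatives also conflict).

FIRST sets of the non-terminals at (or reachable through a nullable prefix from) the front of some alternative:
  FIRST(Y) = { ',' }
  FIRST(A) = { ',' }

Productions for P:
  P → , S ,: FIRST = { ',' }
  P → Y num Y: FIRST = { ',' }
Productions for Y:
  Y → Y ,: FIRST = { ',' }
  Y → A P num: FIRST = { ',' }
Productions for S:
  S → , ,: FIRST = { ',' }
  S → y A: FIRST = { 'y' }
A has only one production, so no FIRST/FIRST conflict is possible there.

Conflict for P: P → , S , and P → Y num Y
  Overlap: { ',' }
Conflict for Y: Y → Y , and Y → A P num
  Overlap: { ',' }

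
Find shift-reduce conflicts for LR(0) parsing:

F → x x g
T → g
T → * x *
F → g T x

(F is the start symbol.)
No shift-reduce conflicts

A shift-reduce conflict occurs when an LR(0) state has both:
  - a complete (reduce) item [A → α .] (dot at the end), and
  - a shift item [B → β . c γ] (dot before a terminal).

Augment with F' → F and build the canonical LR(0) collection (I0 = CLOSURE({[F' → . F]}), then GOTO on every symbol after a dot until no new states appear). It has 12 states:
  I0: { [F → . g T x], [F → . x x g], [F' → . F] }  — shift
  I1: { [F' → F .] }  — accept
  I2: { [F → g . T x], [T → . * x *], [T → . g] }  — shift
  I3: { [F → x . x g] }  — shift
  I4: { [F → x x . g] }  — shift
  I5: { [F → x x g .] }  — reduce
  I6: { [T → * . x *] }  — shift
  I7: { [F → g T . x] }  — shift
  I8: { [T → g .] }  — reduce
  I9: { [F → g T x .] }  — reduce
  I10: { [T → * x . *] }  — shift
  I11: { [T → * x * .] }  — reduce

No state contains both a complete item and a shift item.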